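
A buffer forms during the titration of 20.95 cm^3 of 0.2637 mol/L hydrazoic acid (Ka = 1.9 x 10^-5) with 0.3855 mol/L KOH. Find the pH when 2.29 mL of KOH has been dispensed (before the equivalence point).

4.00

Initial n(HN3) = 0.2637 x 0.02095 = 0.005525 mol.
n(KOH) added = 0.3855 x 0.002290 = 0.0008828 mol, converting that many moles of HN3 to N3-.
Remaining n(HN3) = 0.004642 mol; n(N3-) = 0.0008828 mol.
By Henderson-Hasselbalch, pH = pKa + log([A^-]/[HA]) = 4.72 + log(0.0008828/0.004642) = 4.72 + (-0.72) = 4.00.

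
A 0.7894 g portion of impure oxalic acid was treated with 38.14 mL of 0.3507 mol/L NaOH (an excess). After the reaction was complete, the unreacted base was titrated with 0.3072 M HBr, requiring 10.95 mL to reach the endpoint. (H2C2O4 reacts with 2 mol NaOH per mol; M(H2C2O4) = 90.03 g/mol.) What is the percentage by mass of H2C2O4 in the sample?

Total n(NaOH) added = 0.3507 x 0.03814 = 0.01338 mol.
n(HBr) used = 0.3072 x 0.01095 = 0.003364 mol, which equals the excess n(NaOH).
So n(NaOH) consumed by the sample = 0.01338 - 0.003364 = 0.01001 mol.
n(H2C2O4) = 0.01001 / 2 = 0.005006 mol.
mass H2C2O4 = 0.005006 x 90.03 = 0.4507 g, so %H2C2O4 = 0.4507/0.7894 x 100 = 57.1%.

57.1%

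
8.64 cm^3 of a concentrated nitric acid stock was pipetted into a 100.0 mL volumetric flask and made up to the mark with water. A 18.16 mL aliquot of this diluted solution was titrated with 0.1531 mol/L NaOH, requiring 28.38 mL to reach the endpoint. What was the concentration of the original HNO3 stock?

n(NaOH) = 0.1531 x 0.02838 = 0.004345 mol.
n(HNO3) in the aliquot = 0.004345 mol.
[diluted HNO3] = 0.004345 / 0.01816 = 0.2393 M.
Dilution factor = 100.0/8.640 = 11.57, so [stock] = 0.2393 x 11.57 = 2.77 M.

2.77 M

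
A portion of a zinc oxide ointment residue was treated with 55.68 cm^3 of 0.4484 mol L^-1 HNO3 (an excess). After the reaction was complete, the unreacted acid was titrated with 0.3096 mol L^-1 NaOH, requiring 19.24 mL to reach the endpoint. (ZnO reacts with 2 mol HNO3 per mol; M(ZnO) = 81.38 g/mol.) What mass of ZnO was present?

Total n(HNO3) added = 0.4484 x 0.05568 = 0.02497 mol.
n(NaOH) used = 0.3096 x 0.01924 = 0.005957 mol, which equals the excess n(HNO3).
So n(HNO3) consumed by the sample = 0.02497 - 0.005957 = 0.01901 mol.
n(ZnO) = 0.01901 / 2 = 0.009505 mol.
mass = 0.009505 mol x 81.38 g/mol = 0.774 g.

0.774 g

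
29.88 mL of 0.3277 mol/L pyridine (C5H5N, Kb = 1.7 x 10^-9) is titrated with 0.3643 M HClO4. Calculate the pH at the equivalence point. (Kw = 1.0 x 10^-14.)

n(C5H5N) = 0.3277 x 0.02988 = 0.009792 mol; V(HClO4) at equivalence = 0.009792/0.3643 = 0.02688 L.
At equivalence the base is fully converted to C5H5NH+; total volume = 0.05676 L, so [C5H5NH+] = 0.009792/0.05676 = 0.1725 M.
Ka(C5H5NH+) = Kw/Kb = 1.0e-14 / 1.7 x 10^-9 = 5.88e-6.
[H^+] = sqrt(Ka x [C5H5NH+]) = sqrt(5.88e-6 x 0.1725) = 0.00101 M.
pH = -log(0.00101) = 3.00.

3.00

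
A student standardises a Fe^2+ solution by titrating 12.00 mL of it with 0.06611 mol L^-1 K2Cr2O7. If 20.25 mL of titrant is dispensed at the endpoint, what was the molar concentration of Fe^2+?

n(K2Cr2O7) = 0.06611 x 0.02025 = 0.001339 mol.
From the balanced equation, 1 mol K2Cr2O7 reacts with 6 mol Fe^2+, so n(Fe^2+) = 0.001339 x 6/1 = 0.008032 mol.
[Fe^2+] = 0.008032 / 0.01200 L = 0.669 M.

0.669 M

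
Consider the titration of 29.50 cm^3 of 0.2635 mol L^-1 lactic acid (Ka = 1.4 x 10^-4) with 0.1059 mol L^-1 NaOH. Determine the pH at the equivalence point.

n(HC3H5O3) = 0.2635 x 0.02950 = 0.007773 mol; V(NaOH) at equivalence = 0.007773/0.1059 = 0.07340 L.
At equivalence all the acid is converted to C3H5O3-; total volume = 0.02950 + 0.07340 = 0.1029 L, so [C3H5O3-] = 0.007773/0.1029 = 0.07554 M.
Kb = Kw/Ka = 1.0e-14 / 1.4 x 10^-4 = 7.14e-11.
[OH^-] = sqrt(Kb x [C3H5O3-]) = sqrt(7.14e-11 x 0.07554) = 2.32e-6 M.
pOH = 5.63, so pH = 14.00 - 5.63 = 8.37.

8.37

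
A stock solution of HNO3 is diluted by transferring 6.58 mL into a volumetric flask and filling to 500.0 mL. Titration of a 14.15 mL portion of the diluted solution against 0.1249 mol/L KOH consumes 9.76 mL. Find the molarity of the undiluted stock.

n(KOH) = 0.1249 x 0.009760 = 0.001219 mol.
n(HNO3) in the aliquot = 0.001219 mol.
[diluted HNO3] = 0.001219 / 0.01415 = 0.08615 M.
Dilution factor = 500.0/6.580 = 75.99, so [stock] = 0.08615 x 75.99 = 6.55 M.

6.55 M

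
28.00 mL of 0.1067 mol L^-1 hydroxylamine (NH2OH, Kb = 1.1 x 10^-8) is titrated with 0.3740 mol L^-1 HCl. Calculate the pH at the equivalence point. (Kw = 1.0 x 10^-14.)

3.56

n(NH2OH) = 0.1067 x 0.02800 = 0.002988 mol; V(HCl) at equivalence = 0.002988/0.3740 = 0.007988 L.
At equivalence the base is fully converted to NH3OH+; total volume = 0.03599 L, so [NH3OH+] = 0.002988/0.03599 = 0.08302 M.
Ka(NH3OH+) = Kw/Kb = 1.0e-14 / 1.1 x 10^-8 = 9.09e-7.
[H^+] = sqrt(Ka x [NH3OH+]) = sqrt(9.09e-7 x 0.08302) = 0.000275 M.
pH = -log(0.000275) = 3.56.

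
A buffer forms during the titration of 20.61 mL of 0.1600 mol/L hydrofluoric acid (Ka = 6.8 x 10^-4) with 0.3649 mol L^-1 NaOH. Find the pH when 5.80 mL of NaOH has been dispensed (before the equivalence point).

3.42

Initial n(HF) = 0.1600 x 0.02061 = 0.003298 mol.
n(NaOH) added = 0.3649 x 0.005800 = 0.002116 mol, converting that many moles of HF to F-.
Remaining n(HF) = 0.001181 mol; n(F-) = 0.002116 mol.
By Henderson-Hasselbalch, pH = pKa + log([A^-]/[HA]) = 3.17 + log(0.002116/0.001181) = 3.17 + (+0.25) = 3.42.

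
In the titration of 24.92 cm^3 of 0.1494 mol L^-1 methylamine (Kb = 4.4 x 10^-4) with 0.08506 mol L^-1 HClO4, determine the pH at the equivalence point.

n(CH3NH2) = 0.1494 x 0.02492 = 0.003723 mol; V(HClO4) at equivalence = 0.003723/0.08506 = 0.04377 L.
At equivalence the base is fully converted to CH3NH3+; total volume = 0.06869 L, so [CH3NH3+] = 0.003723/0.06869 = 0.05420 M.
Ka(CH3NH3+) = Kw/Kb = 1.0e-14 / 4.4 x 10^-4 = 2.27e-11.
[H^+] = sqrt(Ka x [CH3NH3+]) = sqrt(2.27e-11 x 0.05420) = 1.11e-6 M.
pH = -log(1.11e-6) = 5.95.

5.95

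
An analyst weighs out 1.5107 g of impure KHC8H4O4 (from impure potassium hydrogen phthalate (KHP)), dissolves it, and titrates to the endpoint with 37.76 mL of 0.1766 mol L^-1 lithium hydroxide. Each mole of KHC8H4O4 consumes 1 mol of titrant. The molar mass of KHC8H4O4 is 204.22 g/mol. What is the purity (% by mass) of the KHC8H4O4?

n(LiOH) = 0.1766 x 0.03776 = 0.006668 mol.
n(KHC8H4O4) = 0.006668 / 1 = 0.006668 mol.
mass of KHC8H4O4 = 0.006668 x 204.22 = 1.362 g.
% purity = 1.362 / 1.5107 x 100 = 90.1%.

90.1%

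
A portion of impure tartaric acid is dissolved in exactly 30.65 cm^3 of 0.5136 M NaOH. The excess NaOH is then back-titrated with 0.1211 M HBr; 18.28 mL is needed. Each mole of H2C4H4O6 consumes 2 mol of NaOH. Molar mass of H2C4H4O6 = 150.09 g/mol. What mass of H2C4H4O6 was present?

Total n(NaOH) added = 0.5136 x 0.03065 = 0.01574 mol.
n(HBr) used = 0.1211 x 0.01828 = 0.002214 mol, which equals the excess n(NaOH).
So n(NaOH) consumed by the sample = 0.01574 - 0.002214 = 0.01353 mol.
n(H2C4H4O6) = 0.01353 / 2 = 0.006764 mol.
mass = 0.006764 mol x 150.09 g/mol = 1.02 g.

1.02 g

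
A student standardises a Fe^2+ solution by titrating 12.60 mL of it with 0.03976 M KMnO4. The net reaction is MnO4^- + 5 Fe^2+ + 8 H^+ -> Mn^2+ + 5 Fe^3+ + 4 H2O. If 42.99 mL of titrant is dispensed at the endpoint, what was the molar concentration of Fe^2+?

n(KMnO4) = 0.03976 x 0.04299 = 0.001709 mol.
From the balanced equation, 1 mol KMnO4 reacts with 5 mol Fe^2+, so n(Fe^2+) = 0.001709 x 5/1 = 0.008546 mol.
[Fe^2+] = 0.008546 / 0.01260 L = 0.678 M.

0.678 M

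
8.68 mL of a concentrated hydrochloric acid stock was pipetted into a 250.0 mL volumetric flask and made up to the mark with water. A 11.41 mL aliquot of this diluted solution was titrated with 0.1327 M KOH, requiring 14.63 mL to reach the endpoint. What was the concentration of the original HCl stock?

4.90 M

n(KOH) = 0.1327 x 0.01463 = 0.001941 mol.
n(HCl) in the aliquot = 0.001941 mol.
[diluted HCl] = 0.001941 / 0.01141 = 0.1701 M.
Dilution factor = 250.0/8.680 = 28.80, so [stock] = 0.1701 x 28.80 = 4.90 M.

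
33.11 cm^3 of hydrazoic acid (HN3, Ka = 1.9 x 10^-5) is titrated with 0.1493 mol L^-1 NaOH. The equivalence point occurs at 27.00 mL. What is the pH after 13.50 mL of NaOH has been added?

13.50 mL is exactly half the equivalence volume (27.00/2), i.e. the half-equivalence point.
There, n(HA) = n(A^-), so pH = pKa = -log(1.9 x 10^-5) = 4.72.

4.72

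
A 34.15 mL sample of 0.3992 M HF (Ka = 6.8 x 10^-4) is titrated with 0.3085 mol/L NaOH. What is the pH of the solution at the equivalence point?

n(HF) = 0.3992 x 0.03415 = 0.01363 mol; V(NaOH) at equivalence = 0.01363/0.3085 = 0.04419 L.
At equivalence all the acid is converted to F-; total volume = 0.03415 + 0.04419 = 0.07834 L, so [F-] = 0.01363/0.07834 = 0.1740 M.
Kb = Kw/Ka = 1.0e-14 / 6.8 x 10^-4 = 1.47e-11.
[OH^-] = sqrt(Kb x [F-]) = sqrt(1.47e-11 x 0.1740) = 1.60e-6 M.
pOH = 5.80, so pH = 14.00 - 5.80 = 8.20.

8.20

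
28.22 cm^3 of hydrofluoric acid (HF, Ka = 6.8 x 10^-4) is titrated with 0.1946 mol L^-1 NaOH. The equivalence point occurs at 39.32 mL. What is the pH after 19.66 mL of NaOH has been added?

3.17

19.66 mL is exactly half the equivalence volume (39.32/2), i.e. the half-equivalence point.
There, n(HA) = n(A^-), so pH = pKa = -log(6.8 x 10^-4) = 3.17.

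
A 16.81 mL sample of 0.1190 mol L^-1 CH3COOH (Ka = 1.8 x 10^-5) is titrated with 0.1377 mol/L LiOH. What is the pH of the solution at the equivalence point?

n(CH3COOH) = 0.1190 x 0.01681 = 0.002000 mol; V(LiOH) at equivalence = 0.002000/0.1377 = 0.01453 L.
At equivalence all the acid is converted to CH3COO-; total volume = 0.01681 + 0.01453 = 0.03134 L, so [CH3COO-] = 0.002000/0.03134 = 0.06383 M.
Kb = Kw/Ka = 1.0e-14 / 1.8 x 10^-5 = 5.56e-10.
[OH^-] = sqrt(Kb x [CH3COO-]) = sqrt(5.56e-10 x 0.06383) = 5.96e-6 M.
pOH = 5.23, so pH = 14.00 - 5.23 = 8.77.

8.77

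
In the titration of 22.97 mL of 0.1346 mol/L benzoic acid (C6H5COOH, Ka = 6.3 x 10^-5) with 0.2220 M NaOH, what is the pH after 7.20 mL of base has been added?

4.23

Initial n(C6H5COOH) = 0.1346 x 0.02297 = 0.003092 mol.
n(NaOH) added = 0.2220 x 0.007200 = 0.001598 mol, converting that many moles of C6H5COOH to C6H5COO-.
Remaining n(C6H5COOH) = 0.001493 mol; n(C6H5COO-) = 0.001598 mol.
By Henderson-Hasselbalch, pH = pKa + log([A^-]/[HA]) = 4.20 + log(0.001598/0.001493) = 4.20 + (+0.03) = 4.23.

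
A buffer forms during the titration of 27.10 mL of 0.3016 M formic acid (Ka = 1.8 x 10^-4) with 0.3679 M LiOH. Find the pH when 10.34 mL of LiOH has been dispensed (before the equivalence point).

3.68

Initial n(HCOOH) = 0.3016 x 0.02710 = 0.008173 mol.
n(LiOH) added = 0.3679 x 0.01034 = 0.003804 mol, converting that many moles of HCOOH to HCOO-.
Remaining n(HCOOH) = 0.004369 mol; n(HCOO-) = 0.003804 mol.
By Henderson-Hasselbalch, pH = pKa + log([A^-]/[HA]) = 3.74 + log(0.003804/0.004369) = 3.74 + (-0.06) = 3.68.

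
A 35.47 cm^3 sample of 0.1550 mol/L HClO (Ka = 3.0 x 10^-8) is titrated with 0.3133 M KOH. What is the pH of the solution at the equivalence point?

10.27

n(HClO) = 0.1550 x 0.03547 = 0.005498 mol; V(KOH) at equivalence = 0.005498/0.3133 = 0.01755 L.
At equivalence all the acid is converted to ClO-; total volume = 0.03547 + 0.01755 = 0.05302 L, so [ClO-] = 0.005498/0.05302 = 0.1037 M.
Kb = Kw/Ka = 1.0e-14 / 3.0 x 10^-8 = 3.33e-7.
[OH^-] = sqrt(Kb x [ClO-]) = sqrt(3.33e-7 x 0.1037) = 0.000186 M.
pOH = 3.73, so pH = 14.00 - 3.73 = 10.27.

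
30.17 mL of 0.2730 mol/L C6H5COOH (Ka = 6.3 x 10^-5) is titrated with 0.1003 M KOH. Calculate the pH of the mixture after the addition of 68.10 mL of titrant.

4.89

Initial n(C6H5COOH) = 0.2730 x 0.03017 = 0.008236 mol.
n(KOH) added = 0.1003 x 0.06810 = 0.006830 mol, converting that many moles of C6H5COOH to C6H5COO-.
Remaining n(C6H5COOH) = 0.001406 mol; n(C6H5COO-) = 0.006830 mol.
By Henderson-Hasselbalch, pH = pKa + log([A^-]/[HA]) = 4.20 + log(0.006830/0.001406) = 4.20 + (+0.69) = 4.89.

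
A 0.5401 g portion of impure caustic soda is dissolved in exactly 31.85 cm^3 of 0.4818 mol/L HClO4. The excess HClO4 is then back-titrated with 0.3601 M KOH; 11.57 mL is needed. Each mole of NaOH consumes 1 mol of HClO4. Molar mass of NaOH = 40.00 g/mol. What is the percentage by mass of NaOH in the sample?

Total n(HClO4) added = 0.4818 x 0.03185 = 0.01535 mol.
n(KOH) used = 0.3601 x 0.01157 = 0.004166 mol, which equals the excess n(HClO4).
So n(HClO4) consumed by the sample = 0.01535 - 0.004166 = 0.01118 mol.
n(NaOH) = 0.01118 / 1 = 0.01118 mol.
mass NaOH = 0.01118 x 40.00 = 0.4472 g, so %NaOH = 0.4472/0.5401 x 100 = 82.8%.

82.8%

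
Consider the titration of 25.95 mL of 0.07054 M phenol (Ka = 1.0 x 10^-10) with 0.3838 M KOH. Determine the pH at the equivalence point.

11.39

n(C6H5OH) = 0.07054 x 0.02595 = 0.001831 mol; V(KOH) at equivalence = 0.001831/0.3838 = 0.004769 L.
At equivalence all the acid is converted to C6H5O-; total volume = 0.02595 + 0.004769 = 0.03072 L, so [C6H5O-] = 0.001831/0.03072 = 0.05959 M.
Kb = Kw/Ka = 1.0e-14 / 1.0 x 10^-10 = 0.000100.
[OH^-] = sqrt(Kb x [C6H5O-]) = sqrt(0.000100 x 0.05959) = 0.00244 M.
pOH = 2.61, so pH = 14.00 - 2.61 = 11.39.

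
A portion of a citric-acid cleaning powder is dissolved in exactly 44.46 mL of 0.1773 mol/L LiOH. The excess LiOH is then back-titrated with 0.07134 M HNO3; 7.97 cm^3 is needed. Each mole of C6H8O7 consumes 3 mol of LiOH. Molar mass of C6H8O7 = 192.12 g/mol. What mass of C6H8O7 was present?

Total n(LiOH) added = 0.1773 x 0.04446 = 0.007883 mol.
n(HNO3) used = 0.07134 x 0.007970 = 0.0005686 mol, which equals the excess n(LiOH).
So n(LiOH) consumed by the sample = 0.007883 - 0.0005686 = 0.007314 mol.
n(C6H8O7) = 0.007314 / 3 = 0.002438 mol.
mass = 0.002438 mol x 192.12 g/mol = 0.468 g.

0.468 g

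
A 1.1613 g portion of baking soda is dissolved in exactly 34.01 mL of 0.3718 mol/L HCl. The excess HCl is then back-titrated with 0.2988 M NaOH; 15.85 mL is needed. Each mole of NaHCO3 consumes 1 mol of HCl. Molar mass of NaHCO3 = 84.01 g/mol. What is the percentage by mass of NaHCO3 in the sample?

Total n(HCl) added = 0.3718 x 0.03401 = 0.01264 mol.
n(NaOH) used = 0.2988 x 0.01585 = 0.004736 mol, which equals the excess n(HCl).
So n(HCl) consumed by the sample = 0.01264 - 0.004736 = 0.007909 mol.
n(NaHCO3) = 0.007909 / 1 = 0.007909 mol.
mass NaHCO3 = 0.007909 x 84.01 = 0.6644 g, so %NaHCO3 = 0.6644/1.1613 x 100 = 57.2%.

57.2%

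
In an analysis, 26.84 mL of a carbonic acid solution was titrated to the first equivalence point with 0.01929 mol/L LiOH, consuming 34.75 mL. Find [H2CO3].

0.0250 M

n(LiOH) = 0.01929 x 0.03475 = 0.0006703 mol.
At the first equivalence point, 1 mol OH^- react per mol H2CO3, so n(H2CO3) = 0.0006703 / 1 = 0.0006703 mol.
[H2CO3] = 0.0006703 / 0.02684 L = 0.0250 M.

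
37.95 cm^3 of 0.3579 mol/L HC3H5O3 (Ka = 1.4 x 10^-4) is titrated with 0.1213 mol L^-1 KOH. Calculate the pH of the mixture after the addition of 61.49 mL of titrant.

Initial n(HC3H5O3) = 0.3579 x 0.03795 = 0.01358 mol.
n(KOH) added = 0.1213 x 0.06149 = 0.007459 mol, converting that many moles of HC3H5O3 to C3H5O3-.
Remaining n(HC3H5O3) = 0.006124 mol; n(C3H5O3-) = 0.007459 mol.
By Henderson-Hasselbalch, pH = pKa + log([A^-]/[HA]) = 3.85 + log(0.007459/0.006124) = 3.85 + (+0.09) = 3.94.

3.94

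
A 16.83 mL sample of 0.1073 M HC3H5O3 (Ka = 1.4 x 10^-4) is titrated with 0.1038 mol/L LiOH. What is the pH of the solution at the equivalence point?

8.29

n(HC3H5O3) = 0.1073 x 0.01683 = 0.001806 mol; V(LiOH) at equivalence = 0.001806/0.1038 = 0.01740 L.
At equivalence all the acid is converted to C3H5O3-; total volume = 0.01683 + 0.01740 = 0.03423 L, so [C3H5O3-] = 0.001806/0.03423 = 0.05276 M.
Kb = Kw/Ka = 1.0e-14 / 1.4 x 10^-4 = 7.14e-11.
[OH^-] = sqrt(Kb x [C3H5O3-]) = sqrt(7.14e-11 x 0.05276) = 1.94e-6 M.
pOH = 5.71, so pH = 14.00 - 5.71 = 8.29.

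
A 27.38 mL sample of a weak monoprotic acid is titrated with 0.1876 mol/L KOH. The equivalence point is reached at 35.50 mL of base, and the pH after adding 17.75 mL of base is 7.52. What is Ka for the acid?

17.75 mL is half of the equivalence volume, so this is the half-equivalence point where [HA] = [A^-].
At half-equivalence pH = pKa, so pKa = 7.52.
Ka = 10^(-7.52) = 3.0 x 10^-8.

3.0 x 10^-8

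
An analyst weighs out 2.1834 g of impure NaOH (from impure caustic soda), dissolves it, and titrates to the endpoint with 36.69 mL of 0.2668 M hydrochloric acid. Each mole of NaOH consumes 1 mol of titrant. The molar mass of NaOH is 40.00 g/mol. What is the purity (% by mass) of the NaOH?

17.9%

n(HCl) = 0.2668 x 0.03669 = 0.009789 mol.
n(NaOH) = 0.009789 / 1 = 0.009789 mol.
mass of NaOH = 0.009789 x 40.00 = 0.3916 g.
% purity = 0.3916 / 2.1834 x 100 = 17.9%.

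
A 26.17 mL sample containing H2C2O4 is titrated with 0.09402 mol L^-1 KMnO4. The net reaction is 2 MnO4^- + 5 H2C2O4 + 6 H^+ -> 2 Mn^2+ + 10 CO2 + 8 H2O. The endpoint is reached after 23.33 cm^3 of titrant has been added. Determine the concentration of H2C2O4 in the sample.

0.210 M

n(KMnO4) = 0.09402 x 0.02333 = 0.002193 mol.
From the balanced equation, 2 mol KMnO4 reacts with 5 mol H2C2O4, so n(H2C2O4) = 0.002193 x 5/2 = 0.005484 mol.
[H2C2O4] = 0.005484 / 0.02617 L = 0.210 M.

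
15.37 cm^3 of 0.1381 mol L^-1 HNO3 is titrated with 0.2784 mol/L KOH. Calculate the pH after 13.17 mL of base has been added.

n(acid) = 0.1381 x 0.01537 = 0.002123 mol; n(KOH) added = 0.2784 x 0.01317 = 0.003667 mol.
Base is in excess by 0.003667 - 0.002123 = 0.001544 mol in a total volume of 0.02854 L.
[OH^-] = 0.001544/0.02854 = 0.05410 M, so pOH = 1.27 and pH = 14.00 - 1.27 = 12.73.

12.73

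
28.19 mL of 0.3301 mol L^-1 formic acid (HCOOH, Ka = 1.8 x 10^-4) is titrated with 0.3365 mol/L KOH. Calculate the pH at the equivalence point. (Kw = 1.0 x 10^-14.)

n(HCOOH) = 0.3301 x 0.02819 = 0.009306 mol; V(KOH) at equivalence = 0.009306/0.3365 = 0.02765 L.
At equivalence all the acid is converted to HCOO-; total volume = 0.02819 + 0.02765 = 0.05584 L, so [HCOO-] = 0.009306/0.05584 = 0.1666 M.
Kb = Kw/Ka = 1.0e-14 / 1.8 x 10^-4 = 5.56e-11.
[OH^-] = sqrt(Kb x [HCOO-]) = sqrt(5.56e-11 x 0.1666) = 3.04e-6 M.
pOH = 5.52, so pH = 14.00 - 5.52 = 8.48.

8.48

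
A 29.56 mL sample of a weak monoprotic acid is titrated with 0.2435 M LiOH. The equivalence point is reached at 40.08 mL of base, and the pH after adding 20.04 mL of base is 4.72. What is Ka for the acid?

1.9 x 10^-5

20.04 mL is half of the equivalence volume, so this is the half-equivalence point where [HA] = [A^-].
At half-equivalence pH = pKa, so pKa = 4.72.
Ka = 10^(-4.72) = 1.9 x 10^-5.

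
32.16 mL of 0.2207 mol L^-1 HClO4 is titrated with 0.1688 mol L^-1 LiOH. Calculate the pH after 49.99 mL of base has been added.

12.21

n(acid) = 0.2207 x 0.03216 = 0.007098 mol; n(LiOH) added = 0.1688 x 0.04999 = 0.008438 mol.
Base is in excess by 0.008438 - 0.007098 = 0.001341 mol in a total volume of 0.08215 L.
[OH^-] = 0.001341/0.08215 = 0.01632 M, so pOH = 1.79 and pH = 14.00 - 1.79 = 12.21.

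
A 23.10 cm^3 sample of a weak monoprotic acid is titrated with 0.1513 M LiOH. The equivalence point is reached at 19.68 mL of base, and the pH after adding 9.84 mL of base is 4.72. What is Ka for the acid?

9.84 mL is half of the equivalence volume, so this is the half-equivalence point where [HA] = [A^-].
At half-equivalence pH = pKa, so pKa = 4.72.
Ka = 10^(-4.72) = 1.9 x 10^-5.

1.9 x 10^-5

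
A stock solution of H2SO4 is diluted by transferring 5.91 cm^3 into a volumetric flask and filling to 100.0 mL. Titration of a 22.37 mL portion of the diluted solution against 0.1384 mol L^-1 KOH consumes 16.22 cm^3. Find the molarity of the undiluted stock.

0.849 M

n(KOH) = 0.1384 x 0.01622 = 0.002245 mol.
n(H2SO4) in the aliquot = 0.002245 x 1/2 = 0.001122 mol.
[diluted H2SO4] = 0.001122 / 0.02237 = 0.05018 M.
Dilution factor = 100.0/5.910 = 16.92, so [stock] = 0.05018 x 16.92 = 0.849 M.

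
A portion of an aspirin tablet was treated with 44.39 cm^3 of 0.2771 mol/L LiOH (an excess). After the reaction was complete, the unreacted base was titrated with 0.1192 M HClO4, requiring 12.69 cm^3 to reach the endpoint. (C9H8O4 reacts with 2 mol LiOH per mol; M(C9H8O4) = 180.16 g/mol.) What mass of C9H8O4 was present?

0.972 g

Total n(LiOH) added = 0.2771 x 0.04439 = 0.01230 mol.
n(HClO4) used = 0.1192 x 0.01269 = 0.001513 mol, which equals the excess n(LiOH).
So n(LiOH) consumed by the sample = 0.01230 - 0.001513 = 0.01079 mol.
n(C9H8O4) = 0.01079 / 2 = 0.005394 mol.
mass = 0.005394 mol x 180.16 g/mol = 0.972 g.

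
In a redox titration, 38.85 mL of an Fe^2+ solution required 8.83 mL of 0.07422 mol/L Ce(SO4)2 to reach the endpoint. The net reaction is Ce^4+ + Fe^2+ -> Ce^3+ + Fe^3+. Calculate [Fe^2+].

0.0169 M

n(Ce(SO4)2) = 0.07422 x 0.008830 = 0.0006554 mol.
From the balanced equation, 1 mol Ce(SO4)2 reacts with 1 mol Fe^2+, so n(Fe^2+) = 0.0006554 x 1/1 = 0.0006554 mol.
[Fe^2+] = 0.0006554 / 0.03885 L = 0.0169 M.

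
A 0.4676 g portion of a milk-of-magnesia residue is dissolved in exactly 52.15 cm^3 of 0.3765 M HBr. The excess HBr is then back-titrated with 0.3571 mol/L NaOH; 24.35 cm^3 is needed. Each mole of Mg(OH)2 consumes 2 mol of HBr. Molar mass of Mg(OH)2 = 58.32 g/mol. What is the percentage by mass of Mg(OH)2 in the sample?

68.2%

Total n(HBr) added = 0.3765 x 0.05215 = 0.01963 mol.
n(NaOH) used = 0.3571 x 0.02435 = 0.008695 mol, which equals the excess n(HBr).
So n(HBr) consumed by the sample = 0.01963 - 0.008695 = 0.01094 mol.
n(Mg(OH)2) = 0.01094 / 2 = 0.005470 mol.
mass Mg(OH)2 = 0.005470 x 58.32 = 0.3190 g, so %Mg(OH)2 = 0.3190/0.4676 x 100 = 68.2%.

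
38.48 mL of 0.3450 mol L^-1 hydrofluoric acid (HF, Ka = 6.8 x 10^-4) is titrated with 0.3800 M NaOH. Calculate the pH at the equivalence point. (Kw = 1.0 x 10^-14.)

n(HF) = 0.3450 x 0.03848 = 0.01328 mol; V(NaOH) at equivalence = 0.01328/0.3800 = 0.03494 L.
At equivalence all the acid is converted to F-; total volume = 0.03848 + 0.03494 = 0.07342 L, so [F-] = 0.01328/0.07342 = 0.1808 M.
Kb = Kw/Ka = 1.0e-14 / 6.8 x 10^-4 = 1.47e-11.
[OH^-] = sqrt(Kb x [F-]) = sqrt(1.47e-11 x 0.1808) = 1.63e-6 M.
pOH = 5.79, so pH = 14.00 - 5.79 = 8.21.

8.21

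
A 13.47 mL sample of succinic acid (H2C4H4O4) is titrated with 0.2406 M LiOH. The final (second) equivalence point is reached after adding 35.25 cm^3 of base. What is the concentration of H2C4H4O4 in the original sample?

n(LiOH) = 0.2406 x 0.03525 = 0.008481 mol.
At the final (second) equivalence point, 2 mol OH^- react per mol H2C4H4O4, so n(H2C4H4O4) = 0.008481 / 2 = 0.004241 mol.
[H2C4H4O4] = 0.004241 / 0.01347 L = 0.315 M.

0.315 M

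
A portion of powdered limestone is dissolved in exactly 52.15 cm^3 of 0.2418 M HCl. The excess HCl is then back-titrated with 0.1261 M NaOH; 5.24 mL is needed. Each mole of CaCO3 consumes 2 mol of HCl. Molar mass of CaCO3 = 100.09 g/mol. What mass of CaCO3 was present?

Total n(HCl) added = 0.2418 x 0.05215 = 0.01261 mol.
n(NaOH) used = 0.1261 x 0.005240 = 0.0006608 mol, which equals the excess n(HCl).
So n(HCl) consumed by the sample = 0.01261 - 0.0006608 = 0.01195 mol.
n(CaCO3) = 0.01195 / 2 = 0.005975 mol.
mass = 0.005975 mol x 100.09 g/mol = 0.598 g.

0.598 g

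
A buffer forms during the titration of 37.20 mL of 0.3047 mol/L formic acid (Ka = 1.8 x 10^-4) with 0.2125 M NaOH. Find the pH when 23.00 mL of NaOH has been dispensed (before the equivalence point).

Initial n(HCOOH) = 0.3047 x 0.03720 = 0.01133 mol.
n(NaOH) added = 0.2125 x 0.02300 = 0.004888 mol, converting that many moles of HCOOH to HCOO-.
Remaining n(HCOOH) = 0.006447 mol; n(HCOO-) = 0.004888 mol.
By Henderson-Hasselbalch, pH = pKa + log([A^-]/[HA]) = 3.74 + log(0.004888/0.006447) = 3.74 + (-0.12) = 3.62.

3.62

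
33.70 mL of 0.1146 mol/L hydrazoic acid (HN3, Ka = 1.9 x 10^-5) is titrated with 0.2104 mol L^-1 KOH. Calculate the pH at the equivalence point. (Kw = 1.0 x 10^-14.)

8.80

n(HN3) = 0.1146 x 0.03370 = 0.003862 mol; V(KOH) at equivalence = 0.003862/0.2104 = 0.01836 L.
At equivalence all the acid is converted to N3-; total volume = 0.03370 + 0.01836 = 0.05206 L, so [N3-] = 0.003862/0.05206 = 0.07419 M.
Kb = Kw/Ka = 1.0e-14 / 1.9 x 10^-5 = 5.26e-10.
[OH^-] = sqrt(Kb x [N3-]) = sqrt(5.26e-10 x 0.07419) = 6.25e-6 M.
pOH = 5.20, so pH = 14.00 - 5.20 = 8.80.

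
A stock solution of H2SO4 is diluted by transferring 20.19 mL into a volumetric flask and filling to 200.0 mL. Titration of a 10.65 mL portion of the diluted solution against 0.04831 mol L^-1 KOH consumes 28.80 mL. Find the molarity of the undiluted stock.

n(KOH) = 0.04831 x 0.02880 = 0.001391 mol.
n(H2SO4) in the aliquot = 0.001391 x 1/2 = 0.0006957 mol.
[diluted H2SO4] = 0.0006957 / 0.01065 = 0.06532 M.
Dilution factor = 200.0/20.19 = 9.906, so [stock] = 0.06532 x 9.906 = 0.647 M.

0.647 M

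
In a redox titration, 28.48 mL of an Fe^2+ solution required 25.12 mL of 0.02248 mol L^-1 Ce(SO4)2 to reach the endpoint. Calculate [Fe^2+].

n(Ce(SO4)2) = 0.02248 x 0.02512 = 0.0005647 mol.
From the balanced equation, 1 mol Ce(SO4)2 reacts with 1 mol Fe^2+, so n(Fe^2+) = 0.0005647 x 1/1 = 0.0005647 mol.
[Fe^2+] = 0.0005647 / 0.02848 L = 0.0198 M.

0.0198 M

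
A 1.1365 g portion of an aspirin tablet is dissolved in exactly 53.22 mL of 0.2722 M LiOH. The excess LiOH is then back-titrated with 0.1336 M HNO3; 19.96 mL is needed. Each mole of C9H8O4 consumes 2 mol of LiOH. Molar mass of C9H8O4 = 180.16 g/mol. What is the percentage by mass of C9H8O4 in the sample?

Total n(LiOH) added = 0.2722 x 0.05322 = 0.01449 mol.
n(HNO3) used = 0.1336 x 0.01996 = 0.002667 mol, which equals the excess n(LiOH).
So n(LiOH) consumed by the sample = 0.01449 - 0.002667 = 0.01182 mol.
n(C9H8O4) = 0.01182 / 2 = 0.005910 mol.
mass C9H8O4 = 0.005910 x 180.16 = 1.065 g, so %C9H8O4 = 1.065/1.1365 x 100 = 93.7%.

93.7%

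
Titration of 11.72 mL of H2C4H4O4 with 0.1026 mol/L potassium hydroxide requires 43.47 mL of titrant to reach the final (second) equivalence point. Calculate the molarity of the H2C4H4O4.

n(KOH) = 0.1026 x 0.04347 = 0.004460 mol.
At the final (second) equivalence point, 2 mol OH^- react per mol H2C4H4O4, so n(H2C4H4O4) = 0.004460 / 2 = 0.002230 mol.
[H2C4H4O4] = 0.002230 / 0.01172 L = 0.190 M.

0.190 M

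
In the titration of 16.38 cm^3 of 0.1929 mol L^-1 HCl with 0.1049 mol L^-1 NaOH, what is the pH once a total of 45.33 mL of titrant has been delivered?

12.41

n(acid) = 0.1929 x 0.01638 = 0.003160 mol; n(NaOH) added = 0.1049 x 0.04533 = 0.004755 mol.
Base is in excess by 0.004755 - 0.003160 = 0.001595 mol in a total volume of 0.06171 L.
[OH^-] = 0.001595/0.06171 = 0.02585 M, so pOH = 1.59 and pH = 14.00 - 1.59 = 12.41.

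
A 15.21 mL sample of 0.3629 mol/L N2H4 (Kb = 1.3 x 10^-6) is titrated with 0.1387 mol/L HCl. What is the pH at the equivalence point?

n(N2H4) = 0.3629 x 0.01521 = 0.005520 mol; V(HCl) at equivalence = 0.005520/0.1387 = 0.03980 L.
At equivalence the base is fully converted to N2H5+; total volume = 0.05501 L, so [N2H5+] = 0.005520/0.05501 = 0.1003 M.
Ka(N2H5+) = Kw/Kb = 1.0e-14 / 1.3 x 10^-6 = 7.69e-9.
[H^+] = sqrt(Ka x [N2H5+]) = sqrt(7.69e-9 x 0.1003) = 2.78e-5 M.
pH = -log(2.78e-5) = 4.56.

4.56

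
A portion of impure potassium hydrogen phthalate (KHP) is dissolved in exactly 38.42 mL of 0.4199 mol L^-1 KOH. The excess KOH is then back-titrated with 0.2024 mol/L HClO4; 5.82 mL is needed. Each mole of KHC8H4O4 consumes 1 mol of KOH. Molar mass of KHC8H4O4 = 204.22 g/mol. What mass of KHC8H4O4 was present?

3.05 g

Total n(KOH) added = 0.4199 x 0.03842 = 0.01613 mol.
n(HClO4) used = 0.2024 x 0.005820 = 0.001178 mol, which equals the excess n(KOH).
So n(KOH) consumed by the sample = 0.01613 - 0.001178 = 0.01495 mol.
n(KHC8H4O4) = 0.01495 / 1 = 0.01495 mol.
mass = 0.01495 mol x 204.22 g/mol = 3.05 g.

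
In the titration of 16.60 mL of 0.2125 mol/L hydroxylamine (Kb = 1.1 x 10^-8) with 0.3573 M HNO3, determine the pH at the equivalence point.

3.46

n(NH2OH) = 0.2125 x 0.01660 = 0.003528 mol; V(HNO3) at equivalence = 0.003528/0.3573 = 0.009873 L.
At equivalence the base is fully converted to NH3OH+; total volume = 0.02647 L, so [NH3OH+] = 0.003528/0.02647 = 0.1333 M.
Ka(NH3OH+) = Kw/Kb = 1.0e-14 / 1.1 x 10^-8 = 9.09e-7.
[H^+] = sqrt(Ka x [NH3OH+]) = sqrt(9.09e-7 x 0.1333) = 0.000348 M.
pH = -log(0.000348) = 3.46.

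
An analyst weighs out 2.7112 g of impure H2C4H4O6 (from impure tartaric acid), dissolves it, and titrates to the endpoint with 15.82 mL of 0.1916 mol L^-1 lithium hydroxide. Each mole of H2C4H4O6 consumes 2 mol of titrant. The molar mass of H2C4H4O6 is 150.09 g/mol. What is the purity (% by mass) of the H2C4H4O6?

n(LiOH) = 0.1916 x 0.01582 = 0.003031 mol.
n(H2C4H4O6) = 0.003031 / 2 = 0.001516 mol.
mass of H2C4H4O6 = 0.001516 x 150.09 = 0.2275 g.
% purity = 0.2275 / 2.7112 x 100 = 8.39%.

8.39%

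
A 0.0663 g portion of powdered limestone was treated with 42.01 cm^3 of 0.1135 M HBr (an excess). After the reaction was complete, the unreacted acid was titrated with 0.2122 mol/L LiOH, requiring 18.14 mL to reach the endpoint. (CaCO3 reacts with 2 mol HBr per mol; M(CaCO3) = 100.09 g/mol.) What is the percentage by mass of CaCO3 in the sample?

69.4%

Total n(HBr) added = 0.1135 x 0.04201 = 0.004768 mol.
n(LiOH) used = 0.2122 x 0.01814 = 0.003849 mol, which equals the excess n(HBr).
So n(HBr) consumed by the sample = 0.004768 - 0.003849 = 0.0009188 mol.
n(CaCO3) = 0.0009188 / 2 = 0.0004594 mol.
mass CaCO3 = 0.0004594 x 100.09 = 0.04598 g, so %CaCO3 = 0.04598/0.0663 x 100 = 69.4%.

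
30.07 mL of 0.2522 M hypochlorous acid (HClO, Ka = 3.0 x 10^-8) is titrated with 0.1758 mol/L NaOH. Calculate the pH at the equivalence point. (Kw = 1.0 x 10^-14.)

10.27

n(HClO) = 0.2522 x 0.03007 = 0.007584 mol; V(NaOH) at equivalence = 0.007584/0.1758 = 0.04314 L.
At equivalence all the acid is converted to ClO-; total volume = 0.03007 + 0.04314 = 0.07321 L, so [ClO-] = 0.007584/0.07321 = 0.1036 M.
Kb = Kw/Ka = 1.0e-14 / 3.0 x 10^-8 = 3.33e-7.
[OH^-] = sqrt(Kb x [ClO-]) = sqrt(3.33e-7 x 0.1036) = 0.000186 M.
pOH = 3.73, so pH = 14.00 - 3.73 = 10.27.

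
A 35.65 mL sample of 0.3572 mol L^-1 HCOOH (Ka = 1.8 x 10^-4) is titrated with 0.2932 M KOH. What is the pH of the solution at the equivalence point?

8.48

n(HCOOH) = 0.3572 x 0.03565 = 0.01273 mol; V(KOH) at equivalence = 0.01273/0.2932 = 0.04343 L.
At equivalence all the acid is converted to HCOO-; total volume = 0.03565 + 0.04343 = 0.07908 L, so [HCOO-] = 0.01273/0.07908 = 0.1610 M.
Kb = Kw/Ka = 1.0e-14 / 1.8 x 10^-4 = 5.56e-11.
[OH^-] = sqrt(Kb x [HCOO-]) = sqrt(5.56e-11 x 0.1610) = 2.99e-6 M.
pOH = 5.52, so pH = 14.00 - 5.52 = 8.48.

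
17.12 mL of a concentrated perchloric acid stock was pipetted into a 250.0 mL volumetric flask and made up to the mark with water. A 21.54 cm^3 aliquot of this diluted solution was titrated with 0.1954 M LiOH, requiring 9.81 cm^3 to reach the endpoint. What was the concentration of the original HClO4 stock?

1.30 M

n(LiOH) = 0.1954 x 0.009810 = 0.001917 mol.
n(HClO4) in the aliquot = 0.001917 mol.
[diluted HClO4] = 0.001917 / 0.02154 = 0.08899 M.
Dilution factor = 250.0/17.12 = 14.60, so [stock] = 0.08899 x 14.60 = 1.30 M.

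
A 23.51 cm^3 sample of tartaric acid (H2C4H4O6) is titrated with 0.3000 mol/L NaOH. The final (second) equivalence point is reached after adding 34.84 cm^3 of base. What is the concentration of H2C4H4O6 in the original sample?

0.222 M

n(NaOH) = 0.3000 x 0.03484 = 0.01045 mol.
At the final (second) equivalence point, 2 mol OH^- react per mol H2C4H4O6, so n(H2C4H4O6) = 0.01045 / 2 = 0.005226 mol.
[H2C4H4O6] = 0.005226 / 0.02351 L = 0.222 M.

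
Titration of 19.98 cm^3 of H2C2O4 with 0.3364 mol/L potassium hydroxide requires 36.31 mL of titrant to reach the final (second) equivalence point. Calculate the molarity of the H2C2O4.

n(KOH) = 0.3364 x 0.03631 = 0.01221 mol.
At the final (second) equivalence point, 2 mol OH^- react per mol H2C2O4, so n(H2C2O4) = 0.01221 / 2 = 0.006107 mol.
[H2C2O4] = 0.006107 / 0.01998 L = 0.306 M.

0.306 M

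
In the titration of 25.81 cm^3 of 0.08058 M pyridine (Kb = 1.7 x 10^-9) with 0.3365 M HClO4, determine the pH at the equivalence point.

n(C5H5N) = 0.08058 x 0.02581 = 0.002080 mol; V(HClO4) at equivalence = 0.002080/0.3365 = 0.006181 L.
At equivalence the base is fully converted to C5H5NH+; total volume = 0.03199 L, so [C5H5NH+] = 0.002080/0.03199 = 0.06501 M.
Ka(C5H5NH+) = Kw/Kb = 1.0e-14 / 1.7 x 10^-9 = 5.88e-6.
[H^+] = sqrt(Ka x [C5H5NH+]) = sqrt(5.88e-6 x 0.06501) = 0.000618 M.
pH = -log(0.000618) = 3.21.

3.21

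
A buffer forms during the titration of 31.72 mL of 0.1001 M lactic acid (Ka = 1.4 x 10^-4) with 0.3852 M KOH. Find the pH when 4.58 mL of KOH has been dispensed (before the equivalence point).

Initial n(HC3H5O3) = 0.1001 x 0.03172 = 0.003175 mol.
n(KOH) added = 0.3852 x 0.004580 = 0.001764 mol, converting that many moles of HC3H5O3 to C3H5O3-.
Remaining n(HC3H5O3) = 0.001411 mol; n(C3H5O3-) = 0.001764 mol.
By Henderson-Hasselbalch, pH = pKa + log([A^-]/[HA]) = 3.85 + log(0.001764/0.001411) = 3.85 + (+0.10) = 3.95.

3.95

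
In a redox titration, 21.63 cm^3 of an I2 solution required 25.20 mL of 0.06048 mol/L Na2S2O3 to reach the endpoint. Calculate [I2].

0.0352 M

n(Na2S2O3) = 0.06048 x 0.02520 = 0.001524 mol.
From the balanced equation, 2 mol Na2S2O3 reacts with 1 mol I2, so n(I2) = 0.001524 x 1/2 = 0.0007620 mol.
[I2] = 0.0007620 / 0.02163 L = 0.0352 M.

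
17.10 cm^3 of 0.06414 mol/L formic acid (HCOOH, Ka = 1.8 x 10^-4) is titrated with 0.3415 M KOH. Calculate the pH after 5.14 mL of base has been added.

n(acid) = 0.06414 x 0.01710 = 0.001097 mol; n(KOH) added = 0.3415 x 0.005140 = 0.001755 mol.
Base is in excess by 0.001755 - 0.001097 = 0.0006585 mol in a total volume of 0.02224 L.
[OH^-] = 0.0006585/0.02224 = 0.02961 M, so pOH = 1.53 and pH = 14.00 - 1.53 = 12.47.

12.47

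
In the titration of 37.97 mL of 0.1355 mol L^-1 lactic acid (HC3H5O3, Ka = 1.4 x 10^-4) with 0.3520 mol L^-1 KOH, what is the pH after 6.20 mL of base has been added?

Initial n(HC3H5O3) = 0.1355 x 0.03797 = 0.005145 mol.
n(KOH) added = 0.3520 x 0.006200 = 0.002182 mol, converting that many moles of HC3H5O3 to C3H5O3-.
Remaining n(HC3H5O3) = 0.002963 mol; n(C3H5O3-) = 0.002182 mol.
By Henderson-Hasselbalch, pH = pKa + log([A^-]/[HA]) = 3.85 + log(0.002182/0.002963) = 3.85 + (-0.13) = 3.72.

3.72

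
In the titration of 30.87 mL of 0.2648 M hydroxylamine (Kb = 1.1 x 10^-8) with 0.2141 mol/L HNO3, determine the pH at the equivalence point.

3.48

n(NH2OH) = 0.2648 x 0.03087 = 0.008174 mol; V(HNO3) at equivalence = 0.008174/0.2141 = 0.03818 L.
At equivalence the base is fully converted to NH3OH+; total volume = 0.06905 L, so [NH3OH+] = 0.008174/0.06905 = 0.1184 M.
Ka(NH3OH+) = Kw/Kb = 1.0e-14 / 1.1 x 10^-8 = 9.09e-7.
[H^+] = sqrt(Ka x [NH3OH+]) = sqrt(9.09e-7 x 0.1184) = 0.000328 M.
pH = -log(0.000328) = 3.48.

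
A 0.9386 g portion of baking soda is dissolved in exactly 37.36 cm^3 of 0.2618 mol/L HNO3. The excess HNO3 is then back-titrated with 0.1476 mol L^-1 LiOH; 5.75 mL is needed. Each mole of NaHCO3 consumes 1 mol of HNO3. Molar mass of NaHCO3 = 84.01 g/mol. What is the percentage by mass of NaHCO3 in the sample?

79.9%

Total n(HNO3) added = 0.2618 x 0.03736 = 0.009781 mol.
n(LiOH) used = 0.1476 x 0.005750 = 0.0008487 mol, which equals the excess n(HNO3).
So n(HNO3) consumed by the sample = 0.009781 - 0.0008487 = 0.008932 mol.
n(NaHCO3) = 0.008932 / 1 = 0.008932 mol.
mass NaHCO3 = 0.008932 x 84.01 = 0.7504 g, so %NaHCO3 = 0.7504/0.9386 x 100 = 79.9%.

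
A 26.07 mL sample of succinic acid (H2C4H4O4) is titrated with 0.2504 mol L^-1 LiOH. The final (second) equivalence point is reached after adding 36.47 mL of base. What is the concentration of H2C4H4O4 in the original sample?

n(LiOH) = 0.2504 x 0.03647 = 0.009132 mol.
At the final (second) equivalence point, 2 mol OH^- react per mol H2C4H4O4, so n(H2C4H4O4) = 0.009132 / 2 = 0.004566 mol.
[H2C4H4O4] = 0.004566 / 0.02607 L = 0.175 M.

0.175 M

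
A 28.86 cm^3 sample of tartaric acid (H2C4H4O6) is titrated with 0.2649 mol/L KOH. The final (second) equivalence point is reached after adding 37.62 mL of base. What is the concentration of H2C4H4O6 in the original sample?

0.173 M

n(KOH) = 0.2649 x 0.03762 = 0.009966 mol.
At the final (second) equivalence point, 2 mol OH^- react per mol H2C4H4O6, so n(H2C4H4O6) = 0.009966 / 2 = 0.004983 mol.
[H2C4H4O6] = 0.004983 / 0.02886 L = 0.173 M.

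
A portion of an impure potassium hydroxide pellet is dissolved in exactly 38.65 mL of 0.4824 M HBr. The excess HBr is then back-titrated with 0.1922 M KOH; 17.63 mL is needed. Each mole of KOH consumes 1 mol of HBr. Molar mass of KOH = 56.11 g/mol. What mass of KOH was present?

Total n(HBr) added = 0.4824 x 0.03865 = 0.01864 mol.
n(KOH) used = 0.1922 x 0.01763 = 0.003388 mol, which equals the excess n(HBr).
So n(HBr) consumed by the sample = 0.01864 - 0.003388 = 0.01526 mol.
n(KOH) = 0.01526 / 1 = 0.01526 mol.
mass = 0.01526 mol x 56.11 g/mol = 0.856 g.

0.856 g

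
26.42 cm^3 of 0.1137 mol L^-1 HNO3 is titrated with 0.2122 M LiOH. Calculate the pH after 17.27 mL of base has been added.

12.18

n(acid) = 0.1137 x 0.02642 = 0.003004 mol; n(LiOH) added = 0.2122 x 0.01727 = 0.003665 mol.
Base is in excess by 0.003665 - 0.003004 = 0.0006607 mol in a total volume of 0.04369 L.
[OH^-] = 0.0006607/0.04369 = 0.01512 M, so pOH = 1.82 and pH = 14.00 - 1.82 = 12.18.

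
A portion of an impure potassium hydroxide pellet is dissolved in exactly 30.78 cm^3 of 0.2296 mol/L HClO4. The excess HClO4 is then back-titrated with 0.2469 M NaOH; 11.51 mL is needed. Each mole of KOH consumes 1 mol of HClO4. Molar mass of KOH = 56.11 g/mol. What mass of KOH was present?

Total n(HClO4) added = 0.2296 x 0.03078 = 0.007067 mol.
n(NaOH) used = 0.2469 x 0.01151 = 0.002842 mol, which equals the excess n(HClO4).
So n(HClO4) consumed by the sample = 0.007067 - 0.002842 = 0.004225 mol.
n(KOH) = 0.004225 / 1 = 0.004225 mol.
mass = 0.004225 mol x 56.11 g/mol = 0.237 g.

0.237 g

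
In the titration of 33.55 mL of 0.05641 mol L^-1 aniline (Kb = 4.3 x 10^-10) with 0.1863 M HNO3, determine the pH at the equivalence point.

3.00

n(C6H5NH2) = 0.05641 x 0.03355 = 0.001893 mol; V(HNO3) at equivalence = 0.001893/0.1863 = 0.01016 L.
At equivalence the base is fully converted to C6H5NH3+; total volume = 0.04371 L, so [C6H5NH3+] = 0.001893/0.04371 = 0.04330 M.
Ka(C6H5NH3+) = Kw/Kb = 1.0e-14 / 4.3 x 10^-10 = 2.33e-5.
[H^+] = sqrt(Ka x [C6H5NH3+]) = sqrt(2.33e-5 x 0.04330) = 0.00100 M.
pH = -log(0.00100) = 3.00.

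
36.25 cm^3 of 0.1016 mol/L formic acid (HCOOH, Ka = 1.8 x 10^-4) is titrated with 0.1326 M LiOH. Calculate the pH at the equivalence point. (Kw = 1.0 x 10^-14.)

8.25

n(HCOOH) = 0.1016 x 0.03625 = 0.003683 mol; V(LiOH) at equivalence = 0.003683/0.1326 = 0.02778 L.
At equivalence all the acid is converted to HCOO-; total volume = 0.03625 + 0.02778 = 0.06403 L, so [HCOO-] = 0.003683/0.06403 = 0.05752 M.
Kb = Kw/Ka = 1.0e-14 / 1.8 x 10^-4 = 5.56e-11.
[OH^-] = sqrt(Kb x [HCOO-]) = sqrt(5.56e-11 x 0.05752) = 1.79e-6 M.
pOH = 5.75, so pH = 14.00 - 5.75 = 8.25.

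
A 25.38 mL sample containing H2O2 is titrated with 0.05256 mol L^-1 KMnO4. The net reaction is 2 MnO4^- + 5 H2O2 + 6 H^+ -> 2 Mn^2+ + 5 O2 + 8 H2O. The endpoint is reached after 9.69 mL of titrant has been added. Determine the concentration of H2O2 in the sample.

0.0502 M

n(KMnO4) = 0.05256 x 0.009690 = 0.0005093 mol.
From the balanced equation, 2 mol KMnO4 reacts with 5 mol H2O2, so n(H2O2) = 0.0005093 x 5/2 = 0.001273 mol.
[H2O2] = 0.001273 / 0.02538 L = 0.0502 M.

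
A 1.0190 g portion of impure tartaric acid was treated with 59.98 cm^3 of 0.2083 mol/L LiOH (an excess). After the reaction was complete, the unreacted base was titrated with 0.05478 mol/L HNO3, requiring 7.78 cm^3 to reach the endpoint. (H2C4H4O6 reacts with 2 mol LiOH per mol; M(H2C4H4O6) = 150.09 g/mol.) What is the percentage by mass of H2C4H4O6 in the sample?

88.9%

Total n(LiOH) added = 0.2083 x 0.05998 = 0.01249 mol.
n(HNO3) used = 0.05478 x 0.007780 = 0.0004262 mol, which equals the excess n(LiOH).
So n(LiOH) consumed by the sample = 0.01249 - 0.0004262 = 0.01207 mol.
n(H2C4H4O6) = 0.01207 / 2 = 0.006034 mol.
mass H2C4H4O6 = 0.006034 x 150.09 = 0.9056 g, so %H2C4H4O6 = 0.9056/1.0190 x 100 = 88.9%.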